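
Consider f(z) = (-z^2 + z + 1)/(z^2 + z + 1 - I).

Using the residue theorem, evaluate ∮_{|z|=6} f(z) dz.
By the residue theorem, ∮_C f(z) dz = 2πi · (sum of the residues of f at the poles inside |z| = 6).

The denominator factors as (z - I)*(z + 1 + I), so the singularities of f are simple poles at z = I, z = -1 - I.
  |I|² = 1 < 36 = 6², so this pole is inside the contour.
  |-1 - I|² = 2 < 36 = 6², so this pole is inside the contour.

With P(z) = -z^2 + z + 1 and Q(z) = z^2 + z + 1 - I, each pole is simple, so Res(f, z₀) = P(z₀)/Q'(z₀) with Q'(z) = 2*z + 1.
  Res(f, I) = P(I)/Q'(I) = (2 + I)/(1 + 2*I) = 4/5 - 3*I/5
  Res(f, -1 - I) = P(-1 - I)/Q'(-1 - I) = (-3*I)/(-1 - 2*I) = 6/5 + 3*I/5

Sum of residues inside C: 2
∮_C f(z) dz = 2πi · (2) = 4*I*pi

Final answer: 4*I*pi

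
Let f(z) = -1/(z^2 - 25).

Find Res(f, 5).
Write f(z) = P(z)/Q(z) with P(z) = -1 and Q(z) = z^2 - 25.
The denominator factors as Q(z) = (z - 5)*(z + 5), so z = 5 is a simple zero of Q and P is analytic there; z = 5 is therefore a simple pole and
  Res(f, z₀) = P(z₀)/Q'(z₀).

Q'(z) = 2*z, so Q'(5) = 10.
P(5) = -1.

Res(f, 5) = (-1)/(10) = -1/10

Final answer: -1/10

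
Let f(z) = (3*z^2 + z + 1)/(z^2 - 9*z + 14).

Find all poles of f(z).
{2, 7}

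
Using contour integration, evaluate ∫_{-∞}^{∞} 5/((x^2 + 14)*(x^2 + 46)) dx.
5*pi*(-7*sqrt(46) + 23*sqrt(14))/10304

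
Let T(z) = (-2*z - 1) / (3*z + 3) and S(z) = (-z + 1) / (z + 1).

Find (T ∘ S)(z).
(z - 3)/6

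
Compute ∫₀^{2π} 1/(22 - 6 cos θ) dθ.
sqrt(7)*pi/28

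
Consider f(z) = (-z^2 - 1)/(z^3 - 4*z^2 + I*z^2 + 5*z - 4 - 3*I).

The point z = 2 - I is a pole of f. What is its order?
Factor the denominator:
  z^3 - 4*z^2 + I*z^2 + 5*z - 4 - 3*I = (z - 2 + I)^2*(z - I)

The numerator P(z) = -z^2 - 1 has P(2 - I) = -4 + 4*I ≠ 0, so no factor of (z - 2 + I) cancels.
Near z = 2 - I we can therefore write f(z) = g(z)/(z - 2 + I)^2 with g analytic at 2 - I and g(2 - I) ≠ 0 (g is the numerator divided by the remaining denominator factors).

Hence z = 2 - I is a pole of order 2.

Final answer: 2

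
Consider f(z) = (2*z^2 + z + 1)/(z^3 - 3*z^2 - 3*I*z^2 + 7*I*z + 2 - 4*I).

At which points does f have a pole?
The singularities of f are the zeros of the denominator. Factoring,
  z^3 - 3*z^2 - 3*I*z^2 + 7*I*z + 2 - 4*I = (z - 2 - I)*(z - 2*I)*(z - 1)
so the candidates are z = 2 + I, z = 2*I, z = 1.

Check the numerator P(z) = 2*z^2 + z + 1 at each one:
  P(2 + I) = 9 + 9*I ≠ 0, so z = 2 + I is a (simple) pole.
  P(2*I) = -7 + 2*I ≠ 0, so z = 2*I is a (simple) pole.
  P(1) = 4 ≠ 0, so z = 1 is a (simple) pole.

Poles of f: {2*I, 1, 2 + I}

Final answer: {2*I, 1, 2 + I}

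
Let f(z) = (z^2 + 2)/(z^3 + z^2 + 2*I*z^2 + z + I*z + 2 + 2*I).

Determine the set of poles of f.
{-1 - I, -2*I, I}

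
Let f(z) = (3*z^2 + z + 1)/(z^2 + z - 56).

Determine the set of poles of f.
The singularities of f are the zeros of the denominator. Factoring,
  z^2 + z - 56 = (z + 8)*(z - 7)
so the candidates are z = -8, z = 7.

Check the numerator P(z) = 3*z^2 + z + 1 at each one:
  P(-8) = 185 ≠ 0, so z = -8 is a (simple) pole.
  P(7) = 155 ≠ 0, so z = 7 is a (simple) pole.

Poles of f: {-8, 7}

Final answer: {-8, 7}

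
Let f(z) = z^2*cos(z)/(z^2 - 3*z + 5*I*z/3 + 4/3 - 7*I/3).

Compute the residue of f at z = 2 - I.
Write f(z) = P(z)/Q(z) with P(z) = z^2*cos(z) and Q(z) = z^2 - 3*z + 5*I*z/3 + 4/3 - 7*I/3.
The denominator factors as Q(z) = (z - 1 + 2*I/3)*(z - 2 + I), so z = 2 - I is a simple zero of Q and P is analytic there; z = 2 - I is therefore a simple pole and
  Res(f, z₀) = P(z₀)/Q'(z₀).

Q'(z) = 2*z - 3 + 5*I/3, so Q'(2 - I) = 1 - I/3.
P(2 - I) = (3 - 4*I)*cos(2 - I).

Res(f, 2 - I) = ((3 - 4*I)*cos(2 - I))/(1 - I/3) = (39/10 - 27*I/10)*cos(2 - I)

Final answer: (39/10 - 27*I/10)*cos(2 - I)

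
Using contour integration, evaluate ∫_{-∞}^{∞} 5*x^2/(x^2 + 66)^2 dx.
Let f(z) = 5*z^2/(z^2 + 66)^2. The denominator has no real zeros and deg Q - deg P = 2 ≥ 2, so the integral of f over the upper semicircle |z| = R tends to 0 as R → ∞. Closing the contour in the upper half-plane,
  ∫_{-∞}^{∞} f(x) dx = 2πi · Σ Res(f, z_k)  over the poles with Im z_k > 0.

Zeros of the denominator: z^2 + 66 = 0 gives z = ±sqrt(66)*I.
Upper half-plane: z = sqrt(66)*I (a pole of order 2).

Write f(z) = g(z)/(z - sqrt(66)*I)^2 with g(z) = 5*z^2/(z + sqrt(66)*I)^2. For a double pole, Res(f, z₀) = g'(z₀):
  g'(z) = 10*sqrt(66)*I*z/(z + sqrt(66)*I)^3
  Res(f, sqrt(66)*I) = g'(sqrt(66)*I) = -5*sqrt(66)*I/264

∫_{-∞}^{∞} f(x) dx = 2πi · (-5*sqrt(66)*I/264) = 5*sqrt(66)*pi/132

Final answer: 5*sqrt(66)*pi/132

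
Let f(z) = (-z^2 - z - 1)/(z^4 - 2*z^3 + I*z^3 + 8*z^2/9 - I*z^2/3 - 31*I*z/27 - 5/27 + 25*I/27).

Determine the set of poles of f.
{-2/3 + I/3, 2/3 + I/3, 1 - I, 1 - 2*I/3}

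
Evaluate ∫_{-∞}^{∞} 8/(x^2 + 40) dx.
Let f(z) = 8/(z^2 + 40). The denominator has no real zeros and deg Q - deg P = 2 ≥ 2, so the integral of f over the upper semicircle |z| = R tends to 0 as R → ∞. Closing the contour in the upper half-plane,
  ∫_{-∞}^{∞} f(x) dx = 2πi · Σ Res(f, z_k)  over the poles with Im z_k > 0.

Zeros of the denominator: z^2 + 40 = 0 gives z = ±2*sqrt(10)*I.
Upper half-plane: z = 2*sqrt(10)*I (simple).

Each pole is a simple zero of Q(z) = z^2 + 40, so Res(f, z₀) = P(z₀)/Q'(z₀) with P(z) = 8, Q'(z) = 2*z:
  Res(f, 2*sqrt(10)*I) = (8)/(4*sqrt(10)*I) = -sqrt(10)*I/5

∫_{-∞}^{∞} f(x) dx = 2πi · (-sqrt(10)*I/5) = 2*sqrt(10)*pi/5

Final answer: 2*sqrt(10)*pi/5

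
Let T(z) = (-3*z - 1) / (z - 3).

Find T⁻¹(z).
Set w = T(z) = (-3*z - 1) / (z - 3) and solve for z:
  w*(z - 3) = -3*z - 1
  -3*w + z*(w + 3) + 1 = 0
  z*(w + 3) = 3*w - 1
  z = (1 - 3*w)/(-w - 3)
Renaming the variable, T⁻¹(z) = (-3*z + 1)/(-z - 3) = (3*z - 1)/(z + 3).
(Check: ad - bc = 10 ≠ 0, so T is invertible.)

Final answer: (3*z - 1)/(z + 3)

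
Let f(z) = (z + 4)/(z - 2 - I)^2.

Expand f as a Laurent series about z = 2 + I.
Put w = z - (2 + I), i.e. z = w + 2 + I. The denominator is w^2, so it suffices to rewrite the numerator in powers of w.

P(z) = z + 4
P(w + 2 + I) = 6 + I + w

Dividing each term by w^2:
  f = (6 + I)/w^2 + 1/w

Substituting back w = z - 2 - I:
  f(z) = (6 + I)/(z - 2 - I)^2 + 1/(z - 2 - I)

The series is finite because the numerator is a polynomial; the negative powers form the principal part, and the coefficient of 1/(z - 2 - I) gives Res(f, 2 + I) = 1.

Final answer: (6 + I)/(z - 2 - I)^2 + 1/(z - 2 - I)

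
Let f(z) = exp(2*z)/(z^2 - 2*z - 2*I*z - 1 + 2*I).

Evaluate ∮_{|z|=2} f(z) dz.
By the residue theorem, ∮_C f(z) dz = 2πi · (sum of the residues of f at the poles inside |z| = 2).

The denominator factors as (z - 2 - I)*(z - I), so the singularities of f are simple poles at z = 2 + I, z = I.
  |2 + I|² = 5 > 4 = 2², so this pole is outside the contour.
  |I|² = 1 < 4 = 2², so this pole is inside the contour.

With P(z) = exp(2*z) and Q(z) = z^2 - 2*z - 2*I*z - 1 + 2*I, each pole is simple, so Res(f, z₀) = P(z₀)/Q'(z₀) with Q'(z) = 2*z - 2 - 2*I.
  Res(f, I) = P(I)/Q'(I) = (exp(2*I))/(-2) = -exp(2*I)/2

∮_C f(z) dz = 2πi · (-exp(2*I)/2) = -I*pi*exp(2*I)

Final answer: -I*pi*exp(2*I)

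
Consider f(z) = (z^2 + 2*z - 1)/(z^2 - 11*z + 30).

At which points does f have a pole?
The singularities of f are the zeros of the denominator. Factoring,
  z^2 - 11*z + 30 = (z - 5)*(z - 6)
so the candidates are z = 5, z = 6.

Check the numerator P(z) = z^2 + 2*z - 1 at each one:
  P(5) = 34 ≠ 0, so z = 5 is a (simple) pole.
  P(6) = 47 ≠ 0, so z = 6 is a (simple) pole.

Poles of f: {5, 6}

Final answer: {5, 6}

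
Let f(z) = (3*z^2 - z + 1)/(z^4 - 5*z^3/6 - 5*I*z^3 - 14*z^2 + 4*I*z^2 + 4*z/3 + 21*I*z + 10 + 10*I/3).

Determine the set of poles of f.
The singularities of f are the zeros of the denominator. Factoring,
  z^4 - 5*z^3/6 - 5*I*z^3 - 14*z^2 + 4*I*z^2 + 4*z/3 + 21*I*z + 10 + 10*I/3 = (z + 1/2 - I)*(z - 3 - I)*(z + 2/3 - 2*I)*(z + 1 - I)
so the candidates are z = -1/2 + I, z = 3 + I, z = -2/3 + 2*I, z = -1 + I.

Check the numerator P(z) = 3*z^2 - z + 1 at each one:
  P(-1/2 + I) = -3/4 - 4*I ≠ 0, so z = -1/2 + I is a (simple) pole.
  P(3 + I) = 22 + 17*I ≠ 0, so z = 3 + I is a (simple) pole.
  P(-2/3 + 2*I) = -9 - 10*I ≠ 0, so z = -2/3 + 2*I is a (simple) pole.
  P(-1 + I) = 2 - 7*I ≠ 0, so z = -1 + I is a (simple) pole.

Poles of f: {-1 + I, -2/3 + 2*I, -1/2 + I, 3 + I}

Final answer: {-1 + I, -2/3 + 2*I, -1/2 + I, 3 + I}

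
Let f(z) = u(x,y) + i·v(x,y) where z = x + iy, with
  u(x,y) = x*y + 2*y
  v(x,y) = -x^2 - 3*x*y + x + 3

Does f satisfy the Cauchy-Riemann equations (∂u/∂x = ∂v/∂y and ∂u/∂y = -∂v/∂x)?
∂u/∂x = y
∂v/∂y = -3*x
∂u/∂y = x + 2
∂v/∂x = -2*x - 3*y + 1
∂u/∂x ≠ ∂v/∂y and ∂u/∂y ≠ -∂v/∂x; the Cauchy-Riemann equations are not satisfied, so f is not analytic.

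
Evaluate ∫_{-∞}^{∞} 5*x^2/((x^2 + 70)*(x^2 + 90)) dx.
pi*(-sqrt(70) + 3*sqrt(10))/4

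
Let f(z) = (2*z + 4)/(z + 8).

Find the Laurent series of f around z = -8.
-12/(z + 8) + 2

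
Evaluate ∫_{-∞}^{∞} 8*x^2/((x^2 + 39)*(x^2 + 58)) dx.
8*pi*(-sqrt(39) + sqrt(58))/19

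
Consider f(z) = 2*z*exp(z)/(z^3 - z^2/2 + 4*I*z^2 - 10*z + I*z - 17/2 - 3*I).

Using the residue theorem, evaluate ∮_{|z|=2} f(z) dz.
pi*(28/85 + 24*I/85)*exp(-1)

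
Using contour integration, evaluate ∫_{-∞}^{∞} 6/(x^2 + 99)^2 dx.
Let f(z) = 6/(z^2 + 99)^2. The denominator has no real zeros and deg Q - deg P = 4 ≥ 2, so the integral of f over the upper semicircle |z| = R tends to 0 as R → ∞. Closing the contour in the upper half-plane,
  ∫_{-∞}^{∞} f(x) dx = 2πi · Σ Res(f, z_k)  over the poles with Im z_k > 0.

Zeros of the denominator: z^2 + 99 = 0 gives z = ±3*sqrt(11)*I.
Upper half-plane: z = 3*sqrt(11)*I (a pole of order 2).

Write f(z) = g(z)/(z - 3*sqrt(11)*I)^2 with g(z) = 6/(z + 3*sqrt(11)*I)^2. For a double pole, Res(f, z₀) = g'(z₀):
  g'(z) = -12/(z + 3*sqrt(11)*I)^3
  Res(f, 3*sqrt(11)*I) = g'(3*sqrt(11)*I) = -sqrt(11)*I/2178

∫_{-∞}^{∞} f(x) dx = 2πi · (-sqrt(11)*I/2178) = sqrt(11)*pi/1089

Final answer: sqrt(11)*pi/1089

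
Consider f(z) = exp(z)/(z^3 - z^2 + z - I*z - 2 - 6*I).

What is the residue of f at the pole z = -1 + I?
(1/30 + I/10)*exp(-1 + I)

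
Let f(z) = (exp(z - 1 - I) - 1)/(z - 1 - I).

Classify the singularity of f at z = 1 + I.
removable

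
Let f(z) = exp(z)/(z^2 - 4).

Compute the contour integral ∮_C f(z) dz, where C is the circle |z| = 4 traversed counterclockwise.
-I*pi*exp(-2)/2 + I*pi*exp(2)/2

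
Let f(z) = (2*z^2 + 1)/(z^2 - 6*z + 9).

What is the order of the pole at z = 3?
Factor the denominator:
  z^2 - 6*z + 9 = (z - 3)^2

The numerator P(z) = 2*z^2 + 1 has P(3) = 19 ≠ 0, so no factor of (z - 3) cancels.
Near z = 3 we can therefore write f(z) = g(z)/(z - 3)^2 with g analytic at 3 and g(3) ≠ 0 (g is just the numerator).

Hence z = 3 is a pole of order 2.

Final answer: 2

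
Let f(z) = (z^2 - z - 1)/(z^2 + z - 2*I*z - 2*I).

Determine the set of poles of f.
The singularities of f are the zeros of the denominator. Factoring,
  z^2 + z - 2*I*z - 2*I = (z - 2*I)*(z + 1)
so the candidates are z = 2*I, z = -1.

Check the numerator P(z) = z^2 - z - 1 at each one:
  P(2*I) = -5 - 2*I ≠ 0, so z = 2*I is a (simple) pole.
  P(-1) = 1 ≠ 0, so z = -1 is a (simple) pole.

Poles of f: {-1, 2*I}

Final answer: {-1, 2*I}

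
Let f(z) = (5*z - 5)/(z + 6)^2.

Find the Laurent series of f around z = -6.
Put w = z - (-6), i.e. z = w - 6. The denominator is w^2, so it suffices to rewrite the numerator in powers of w.

P(z) = 5*z - 5
P(w - 6) = -35 + 5*w

Dividing each term by w^2:
  f = -35/w^2 + 5/w

Substituting back w = z + 6:
  f(z) = -35/(z + 6)^2 + 5/(z + 6)

The series is finite because the numerator is a polynomial; the negative powers form the principal part, and the coefficient of 1/(z + 6) gives Res(f, -6) = 5.

Final answer: -35/(z + 6)^2 + 5/(z + 6)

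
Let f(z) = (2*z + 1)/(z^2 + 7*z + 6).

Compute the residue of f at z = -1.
Write f(z) = P(z)/Q(z) with P(z) = 2*z + 1 and Q(z) = z^2 + 7*z + 6.
The denominator factors as Q(z) = (z + 1)*(z + 6), so z = -1 is a simple zero of Q and P is analytic there; z = -1 is therefore a simple pole and
  Res(f, z₀) = P(z₀)/Q'(z₀).

Q'(z) = 2*z + 7, so Q'(-1) = 5.
P(-1) = -1.

Res(f, -1) = (-1)/(5) = -1/5

Final answer: -1/5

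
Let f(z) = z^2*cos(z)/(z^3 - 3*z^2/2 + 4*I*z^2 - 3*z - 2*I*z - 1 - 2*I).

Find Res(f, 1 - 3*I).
(22/15 + 4*I/15)*cos(1 - 3*I)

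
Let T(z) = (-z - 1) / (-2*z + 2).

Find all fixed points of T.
T(z) = z means -z - 1 = z*(-2*z + 2), i.e.
  -2*z^2 + 3*z + 1 = 0.
Discriminant: (3)^2 - 4*(-2)*(1) = 17, so the roots are real.
  z = (-3 ± sqrt(17))/(2*(-2))
Fixed points: {3/4 - sqrt(17)/4, 3/4 + sqrt(17)/4}

Final answer: {3/4 - sqrt(17)/4, 3/4 + sqrt(17)/4}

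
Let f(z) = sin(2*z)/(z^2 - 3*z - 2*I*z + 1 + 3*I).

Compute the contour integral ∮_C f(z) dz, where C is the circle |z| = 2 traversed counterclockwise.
-2*I*pi*sin(2 + 2*I)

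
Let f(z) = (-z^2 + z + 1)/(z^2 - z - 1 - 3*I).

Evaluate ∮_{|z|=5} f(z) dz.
By the residue theorem, ∮_C f(z) dz = 2πi · (sum of the residues of f at the poles inside |z| = 5).

The denominator factors as (z + 1 + I)*(z - 2 - I), so the singularities of f are simple poles at z = -1 - I, z = 2 + I.
  |-1 - I|² = 2 < 25 = 5², so this pole is inside the contour.
  |2 + I|² = 5 < 25 = 5², so this pole is inside the contour.

With P(z) = -z^2 + z + 1 and Q(z) = z^2 - z - 1 - 3*I, each pole is simple, so Res(f, z₀) = P(z₀)/Q'(z₀) with Q'(z) = 2*z - 1.
  Res(f, -1 - I) = P(-1 - I)/Q'(-1 - I) = (-3*I)/(-3 - 2*I) = 6/13 + 9*I/13
  Res(f, 2 + I) = P(2 + I)/Q'(2 + I) = (-3*I)/(3 + 2*I) = -6/13 - 9*I/13

Sum of residues inside C: 0
∮_C f(z) dz = 2πi · (0) = 0

Final answer: 0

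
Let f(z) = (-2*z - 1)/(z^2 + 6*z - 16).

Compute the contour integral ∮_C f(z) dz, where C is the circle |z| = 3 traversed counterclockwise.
-I*pi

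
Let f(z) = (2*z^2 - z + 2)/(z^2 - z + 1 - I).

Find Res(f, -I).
Write f(z) = P(z)/Q(z) with P(z) = 2*z^2 - z + 2 and Q(z) = z^2 - z + 1 - I.
The denominator factors as Q(z) = (z - 1 - I)*(z + I), so z = -I is a simple zero of Q and P is analytic there; z = -I is therefore a simple pole and
  Res(f, z₀) = P(z₀)/Q'(z₀).

Q'(z) = 2*z - 1, so Q'(-I) = -1 - 2*I.
P(-I) = I.

Res(f, -I) = (I)/(-1 - 2*I) = -2/5 - I/5

Final answer: -2/5 - I/5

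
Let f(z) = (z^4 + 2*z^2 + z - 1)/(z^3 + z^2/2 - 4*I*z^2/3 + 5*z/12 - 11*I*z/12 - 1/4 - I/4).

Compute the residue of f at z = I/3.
Write f(z) = P(z)/Q(z) with P(z) = z^4 + 2*z^2 + z - 1 and Q(z) = z^3 + z^2/2 - 4*I*z^2/3 + 5*z/12 - 11*I*z/12 - 1/4 - I/4.
The denominator factors as Q(z) = (z + 1/2 + I/2)*(z - I/3)*(z - 3*I/2), so z = I/3 is a simple zero of Q and P is analytic there; z = I/3 is therefore a simple pole and
  Res(f, z₀) = P(z₀)/Q'(z₀).

Q'(z) = 3*z^2 + z - 8*I*z/3 + 5/12 - 11*I/12, so Q'(I/3) = 35/36 - 7*I/12.
P(I/3) = -98/81 + I/3.

Res(f, I/3) = (-98/81 + I/3)/(35/36 - 7*I/12) = -1142/1071 - 106*I/357

Final answer: -1142/1071 - 106*I/357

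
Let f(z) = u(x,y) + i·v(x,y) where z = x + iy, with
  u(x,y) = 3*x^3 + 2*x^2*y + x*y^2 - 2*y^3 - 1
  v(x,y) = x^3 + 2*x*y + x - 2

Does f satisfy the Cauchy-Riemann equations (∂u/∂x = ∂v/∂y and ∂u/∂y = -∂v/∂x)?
∂u/∂x = 9*x^2 + 4*x*y + y^2
∂v/∂y = 2*x
∂u/∂y = 2*x^2 + 2*x*y - 6*y^2
∂v/∂x = 3*x^2 + 2*y + 1
∂u/∂x ≠ ∂v/∂y and ∂u/∂y ≠ -∂v/∂x; the Cauchy-Riemann equations are not satisfied, so f is not analytic.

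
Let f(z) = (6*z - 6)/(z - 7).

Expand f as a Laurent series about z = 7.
Put w = z - (7), i.e. z = w + 7. The denominator is w, so it suffices to rewrite the numerator in powers of w.

P(z) = 6*z - 6
P(w + 7) = 36 + 6*w

Dividing each term by w:
  f = 36/w + 6

Substituting back w = z - 7:
  f(z) = 36/(z - 7) + 6

The series is finite because the numerator is a polynomial; the negative powers form the principal part, and the coefficient of 1/(z - 7) gives Res(f, 7) = 36.

Final answer: 36/(z - 7) + 6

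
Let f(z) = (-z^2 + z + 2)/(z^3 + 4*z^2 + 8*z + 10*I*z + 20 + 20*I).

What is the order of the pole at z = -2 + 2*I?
1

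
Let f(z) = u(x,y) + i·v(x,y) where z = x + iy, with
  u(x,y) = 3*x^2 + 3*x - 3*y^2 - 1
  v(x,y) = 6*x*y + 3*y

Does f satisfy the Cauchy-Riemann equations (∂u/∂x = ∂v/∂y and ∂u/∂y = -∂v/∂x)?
∂u/∂x = 6*x + 3
∂v/∂y = 6*x + 3
∂u/∂y = -6*y
∂v/∂x = 6*y
∂u/∂x = ∂v/∂y and ∂u/∂y = -∂v/∂x hold identically; f is analytic.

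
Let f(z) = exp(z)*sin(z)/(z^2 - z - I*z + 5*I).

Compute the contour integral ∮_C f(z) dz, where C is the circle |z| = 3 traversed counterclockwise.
By the residue theorem, ∮_C f(z) dz = 2πi · (sum of the residues of f at the poles inside |z| = 3).

The denominator factors as (z - 2 + I)*(z + 1 - 2*I), so the singularities of f are simple poles at z = 2 - I, z = -1 + 2*I.
  |2 - I|² = 5 < 9 = 3², so this pole is inside the contour.
  |-1 + 2*I|² = 5 < 9 = 3², so this pole is inside the contour.

With P(z) = exp(z)*sin(z) and Q(z) = z^2 - z - I*z + 5*I, each pole is simple, so Res(f, z₀) = P(z₀)/Q'(z₀) with Q'(z) = 2*z - 1 - I.
  Res(f, 2 - I) = P(2 - I)/Q'(2 - I) = (exp(2 - I)*sin(2 - I))/(3 - 3*I) = (1/6 + I/6)*exp(2 - I)*sin(2 - I)
  Res(f, -1 + 2*I) = P(-1 + 2*I)/Q'(-1 + 2*I) = (-exp(-1 + 2*I)*sin(1 - 2*I))/(-3 + 3*I) = (1/6 + I/6)*exp(-1 + 2*I)*sin(1 - 2*I)

Sum of residues inside C: (1/6 + I/6)*exp(-1 + 2*I)*sin(1 - 2*I) + (1/6 + I/6)*exp(2 - I)*sin(2 - I)
∮_C f(z) dz = 2πi · ((1/6 + I/6)*exp(-1 + 2*I)*sin(1 - 2*I) + (1/6 + I/6)*exp(2 - I)*sin(2 - I)) = pi*(-1/3 + I/3)*exp(-1 + 2*I)*sin(1 - 2*I) + pi*(-1/3 + I/3)*exp(2 - I)*sin(2 - I)

Final answer: pi*(-1/3 + I/3)*exp(-1 + 2*I)*sin(1 - 2*I) + pi*(-1/3 + I/3)*exp(2 - I)*sin(2 - I)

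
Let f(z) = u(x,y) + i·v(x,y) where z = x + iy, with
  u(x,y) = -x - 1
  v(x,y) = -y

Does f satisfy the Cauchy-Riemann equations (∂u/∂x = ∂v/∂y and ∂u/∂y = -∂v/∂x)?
∂u/∂x = -1
∂v/∂y = -1
∂u/∂y = 0
∂v/∂x = 0
∂u/∂x = ∂v/∂y and ∂u/∂y = -∂v/∂x hold identically; f is analytic.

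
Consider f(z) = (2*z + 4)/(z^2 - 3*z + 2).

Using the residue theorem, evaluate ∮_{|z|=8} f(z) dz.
4*I*pi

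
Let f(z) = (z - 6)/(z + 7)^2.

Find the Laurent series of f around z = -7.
Put w = z - (-7), i.e. z = w - 7. The denominator is w^2, so it suffices to rewrite the numerator in powers of w.

P(z) = z - 6
P(w - 7) = -13 + w

Dividing each term by w^2:
  f = -13/w^2 + 1/w

Substituting back w = z + 7:
  f(z) = -13/(z + 7)^2 + 1/(z + 7)

The series is finite because the numerator is a polynomial; the negative powers form the principal part, and the coefficient of 1/(z + 7) gives Res(f, -7) = 1.

Final answer: -13/(z + 7)^2 + 1/(z + 7)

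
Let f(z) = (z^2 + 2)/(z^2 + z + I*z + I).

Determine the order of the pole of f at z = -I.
Factor the denominator:
  z^2 + z + I*z + I = (z + I)*(z + 1)

The numerator P(z) = z^2 + 2 has P(-I) = 1 ≠ 0, so no factor of (z + I) cancels.
Near z = -I we can therefore write f(z) = g(z)/(z + I) with g analytic at -I and g(-I) ≠ 0 (g is the numerator divided by the remaining denominator factors).

Hence z = -I is a pole of order 1.

Final answer: 1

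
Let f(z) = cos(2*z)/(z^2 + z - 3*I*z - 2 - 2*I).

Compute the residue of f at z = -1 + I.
Write f(z) = P(z)/Q(z) with P(z) = cos(2*z) and Q(z) = z^2 + z - 3*I*z - 2 - 2*I.
The denominator factors as Q(z) = (z - 2*I)*(z + 1 - I), so z = -1 + I is a simple zero of Q and P is analytic there; z = -1 + I is therefore a simple pole and
  Res(f, z₀) = P(z₀)/Q'(z₀).

Q'(z) = 2*z + 1 - 3*I, so Q'(-1 + I) = -1 - I.
P(-1 + I) = cos(2 - 2*I).

Res(f, -1 + I) = (cos(2 - 2*I))/(-1 - I) = (-1/2 + I/2)*cos(2 - 2*I)

Final answer: (-1/2 + I/2)*cos(2 - 2*I)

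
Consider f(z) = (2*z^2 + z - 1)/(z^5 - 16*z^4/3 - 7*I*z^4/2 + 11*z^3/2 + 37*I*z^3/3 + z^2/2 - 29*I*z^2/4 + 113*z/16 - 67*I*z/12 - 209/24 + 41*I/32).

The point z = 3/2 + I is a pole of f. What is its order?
4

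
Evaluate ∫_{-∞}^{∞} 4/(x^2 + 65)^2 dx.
Let f(z) = 4/(z^2 + 65)^2. The denominator has no real zeros and deg Q - deg P = 4 ≥ 2, so the integral of f over the upper semicircle |z| = R tends to 0 as R → ∞. Closing the contour in the upper half-plane,
  ∫_{-∞}^{∞} f(x) dx = 2πi · Σ Res(f, z_k)  over the poles with Im z_k > 0.

Zeros of the denominator: z^2 + 65 = 0 gives z = ±sqrt(65)*I.
Upper half-plane: z = sqrt(65)*I (a pole of order 2).

Write f(z) = g(z)/(z - sqrt(65)*I)^2 with g(z) = 4/(z + sqrt(65)*I)^2. For a double pole, Res(f, z₀) = g'(z₀):
  g'(z) = -8/(z + sqrt(65)*I)^3
  Res(f, sqrt(65)*I) = g'(sqrt(65)*I) = -sqrt(65)*I/4225

∫_{-∞}^{∞} f(x) dx = 2πi · (-sqrt(65)*I/4225) = 2*sqrt(65)*pi/4225

Final answer: 2*sqrt(65)*pi/4225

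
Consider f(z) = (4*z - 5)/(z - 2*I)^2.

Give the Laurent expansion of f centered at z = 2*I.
Put w = z - (2*I), i.e. z = w + 2*I. The denominator is w^2, so it suffices to rewrite the numerator in powers of w.

P(z) = 4*z - 5
P(w + 2*I) = -5 + 8*I + 4*w

Dividing each term by w^2:
  f = (-5 + 8*I)/w^2 + 4/w

Substituting back w = z - 2*I:
  f(z) = (-5 + 8*I)/(z - 2*I)^2 + 4/(z - 2*I)

The series is finite because the numerator is a polynomial; the negative powers form the principal part, and the coefficient of 1/(z - 2*I) gives Res(f, 2*I) = 4.

Final answer: (-5 + 8*I)/(z - 2*I)^2 + 4/(z - 2*I)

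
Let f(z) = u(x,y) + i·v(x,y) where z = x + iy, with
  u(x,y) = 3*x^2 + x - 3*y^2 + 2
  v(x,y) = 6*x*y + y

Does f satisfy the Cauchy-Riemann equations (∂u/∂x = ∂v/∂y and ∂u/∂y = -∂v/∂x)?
∂u/∂x = 6*x + 1
∂v/∂y = 6*x + 1
∂u/∂y = -6*y
∂v/∂x = 6*y
∂u/∂x = ∂v/∂y and ∂u/∂y = -∂v/∂x hold identically; f is analytic.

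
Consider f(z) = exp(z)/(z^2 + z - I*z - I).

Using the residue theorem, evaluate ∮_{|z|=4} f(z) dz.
pi*(-1 - I)*exp(-1) + pi*(1 + I)*exp(I)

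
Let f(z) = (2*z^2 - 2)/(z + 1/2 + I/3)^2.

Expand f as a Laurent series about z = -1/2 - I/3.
Put w = z - (-1/2 - I/3), i.e. z = w - 1/2 - I/3. The denominator is w^2, so it suffices to rewrite the numerator in powers of w.

P(z) = 2*z^2 - 2
P(w - 1/2 - I/3) = -31/18 + 2*I/3 + (-2 - 4*I/3)*w + 2*w^2

Dividing each term by w^2:
  f = (-31/18 + 2*I/3)/w^2 + (-2 - 4*I/3)/w + 2

Substituting back w = z + 1/2 + I/3:
  f(z) = (-31/18 + 2*I/3)/(z + 1/2 + I/3)^2 + (-2 - 4*I/3)/(z + 1/2 + I/3) + 2

The series is finite because the numerator is a polynomial; the negative powers form the principal part, and the coefficient of 1/(z + 1/2 + I/3) gives Res(f, -1/2 - I/3) = -2 - 4*I/3.

Final answer: (-31/18 + 2*I/3)/(z + 1/2 + I/3)^2 + (-2 - 4*I/3)/(z + 1/2 + I/3) + 2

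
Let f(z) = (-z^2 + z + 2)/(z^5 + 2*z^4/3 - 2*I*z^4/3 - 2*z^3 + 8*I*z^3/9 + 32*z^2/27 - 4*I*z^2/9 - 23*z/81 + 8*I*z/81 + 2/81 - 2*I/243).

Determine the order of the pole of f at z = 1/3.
4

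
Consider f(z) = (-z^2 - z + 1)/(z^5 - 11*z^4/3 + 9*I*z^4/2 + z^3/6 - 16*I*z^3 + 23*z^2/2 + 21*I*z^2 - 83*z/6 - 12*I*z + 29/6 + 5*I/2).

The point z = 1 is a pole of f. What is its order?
3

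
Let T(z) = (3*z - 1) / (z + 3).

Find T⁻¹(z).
Set w = T(z) = (3*z - 1) / (z + 3) and solve for z:
  w*(z + 3) = 3*z - 1
  3*w + z*(w - 3) + 1 = 0
  z*(w - 3) = -3*w - 1
  z = (3*w + 1)/(3 - w)
Renaming the variable, T⁻¹(z) = (3*z + 1)/(-z + 3) = (-3*z - 1)/(z - 3).
(Check: ad - bc = 10 ≠ 0, so T is invertible.)

Final answer: (-3*z - 1)/(z - 3)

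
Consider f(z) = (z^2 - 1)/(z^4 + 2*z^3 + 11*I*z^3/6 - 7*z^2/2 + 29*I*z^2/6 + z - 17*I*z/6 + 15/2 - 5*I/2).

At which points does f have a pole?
The singularities of f are the zeros of the denominator. Factoring,
  z^4 + 2*z^3 + 11*I*z^3/6 - 7*z^2/2 + 29*I*z^2/6 + z - 17*I*z/6 + 15/2 - 5*I/2 = (z - 1 - I/2)*(z + 3)*(z - 1 + 2*I)*(z + 1 + I/3)
so the candidates are z = 1 + I/2, z = -3, z = 1 - 2*I, z = -1 - I/3.

Check the numerator P(z) = z^2 - 1 at each one:
  P(1 + I/2) = -1/4 + I ≠ 0, so z = 1 + I/2 is a (simple) pole.
  P(-3) = 8 ≠ 0, so z = -3 is a (simple) pole.
  P(1 - 2*I) = -4 - 4*I ≠ 0, so z = 1 - 2*I is a (simple) pole.
  P(-1 - I/3) = -1/9 + 2*I/3 ≠ 0, so z = -1 - I/3 is a (simple) pole.

Poles of f: {-3, -1 - I/3, 1 - 2*I, 1 + I/2}

Final answer: {-3, -1 - I/3, 1 - 2*I, 1 + I/2}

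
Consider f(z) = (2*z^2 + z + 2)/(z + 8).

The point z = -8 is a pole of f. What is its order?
1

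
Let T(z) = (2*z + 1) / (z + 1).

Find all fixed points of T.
T(z) = z means 2*z + 1 = z*(z + 1), i.e.
  z^2 - z - 1 = 0.
Discriminant: (-1)^2 - 4*(1)*(-1) = 5, so the roots are real.
  z = (1 ± sqrt(5))/(2*(1))
Fixed points: {1/2 - sqrt(5)/2, 1/2 + sqrt(5)/2}

Final answer: {1/2 - sqrt(5)/2, 1/2 + sqrt(5)/2}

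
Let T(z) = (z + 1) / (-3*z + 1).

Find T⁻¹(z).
Set w = T(z) = (z + 1) / (-3*z + 1) and solve for z:
  w*(-3*z + 1) = z + 1
  w + z*(-3*w - 1) - 1 = 0
  z*(-3*w - 1) = 1 - w
  z = (w - 1)/(3*w + 1)
Renaming the variable, T⁻¹(z) = (z - 1)/(3*z + 1).
(Check: ad - bc = 4 ≠ 0, so T is invertible.)

Final answer: (z - 1)/(3*z + 1)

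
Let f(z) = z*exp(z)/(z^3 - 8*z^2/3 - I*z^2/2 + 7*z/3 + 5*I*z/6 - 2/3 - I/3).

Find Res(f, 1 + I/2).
Write f(z) = P(z)/Q(z) with P(z) = z*exp(z) and Q(z) = z^3 - 8*z^2/3 - I*z^2/2 + 7*z/3 + 5*I*z/6 - 2/3 - I/3.
The denominator factors as Q(z) = (z - 2/3)*(z - 1)*(z - 1 - I/2), so z = 1 + I/2 is a simple zero of Q and P is analytic there; z = 1 + I/2 is therefore a simple pole and
  Res(f, z₀) = P(z₀)/Q'(z₀).

Q'(z) = 3*z^2 - 16*z/3 - I*z + 7/3 + 5*I/6, so Q'(1 + I/2) = -1/4 + I/6.
P(1 + I/2) = (1 + I/2)*exp(1 + I/2).

Res(f, 1 + I/2) = ((1 + I/2)*exp(1 + I/2))/(-1/4 + I/6) = (-24/13 - 42*I/13)*exp(1 + I/2)

Final answer: (-24/13 - 42*I/13)*exp(1 + I/2)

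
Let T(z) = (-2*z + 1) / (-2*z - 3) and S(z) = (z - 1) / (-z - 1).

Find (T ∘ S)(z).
(-3*z + 1)/(z + 5)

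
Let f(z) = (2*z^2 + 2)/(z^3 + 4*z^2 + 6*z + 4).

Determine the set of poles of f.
The singularities of f are the zeros of the denominator. Factoring,
  z^3 + 4*z^2 + 6*z + 4 = (z + 2)*(z + 1 - I)*(z + 1 + I)
so the candidates are z = -2, z = -1 + I, z = -1 - I.

Check the numerator P(z) = 2*z^2 + 2 at each one:
  P(-2) = 10 ≠ 0, so z = -2 is a (simple) pole.
  P(-1 + I) = 2 - 4*I ≠ 0, so z = -1 + I is a (simple) pole.
  P(-1 - I) = 2 + 4*I ≠ 0, so z = -1 - I is a (simple) pole.

Poles of f: {-2, -1 - I, -1 + I}

Final answer: {-2, -1 - I, -1 + I}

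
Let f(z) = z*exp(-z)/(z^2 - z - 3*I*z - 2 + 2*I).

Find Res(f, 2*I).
Write f(z) = P(z)/Q(z) with P(z) = z*exp(-z) and Q(z) = z^2 - z - 3*I*z - 2 + 2*I.
The denominator factors as Q(z) = (z - 1 - I)*(z - 2*I), so z = 2*I is a simple zero of Q and P is analytic there; z = 2*I is therefore a simple pole and
  Res(f, z₀) = P(z₀)/Q'(z₀).

Q'(z) = 2*z - 1 - 3*I, so Q'(2*I) = -1 + I.
P(2*I) = 2*I*exp(-2*I).

Res(f, 2*I) = (2*I*exp(-2*I))/(-1 + I) = (1 - I)*exp(-2*I)

Final answer: (1 - I)*exp(-2*I)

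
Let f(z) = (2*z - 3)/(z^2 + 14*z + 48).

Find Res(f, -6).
Write f(z) = P(z)/Q(z) with P(z) = 2*z - 3 and Q(z) = z^2 + 14*z + 48.
The denominator factors as Q(z) = (z + 6)*(z + 8), so z = -6 is a simple zero of Q and P is analytic there; z = -6 is therefore a simple pole and
  Res(f, z₀) = P(z₀)/Q'(z₀).

Q'(z) = 2*z + 14, so Q'(-6) = 2.
P(-6) = -15.

Res(f, -6) = (-15)/(2) = -15/2

Final answer: -15/2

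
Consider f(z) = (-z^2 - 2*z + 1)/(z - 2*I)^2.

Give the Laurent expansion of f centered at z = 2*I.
Put w = z - (2*I), i.e. z = w + 2*I. The denominator is w^2, so it suffices to rewrite the numerator in powers of w.

P(z) = -z^2 - 2*z + 1
P(w + 2*I) = 5 - 4*I + (-2 - 4*I)*w - w^2

Dividing each term by w^2:
  f = (5 - 4*I)/w^2 + (-2 - 4*I)/w - 1

Substituting back w = z - 2*I:
  f(z) = (5 - 4*I)/(z - 2*I)^2 + (-2 - 4*I)/(z - 2*I) - 1

The series is finite because the numerator is a polynomial; the negative powers form the principal part, and the coefficient of 1/(z - 2*I) gives Res(f, 2*I) = -2 - 4*I.

Final answer: (5 - 4*I)/(z - 2*I)^2 + (-2 - 4*I)/(z - 2*I) - 1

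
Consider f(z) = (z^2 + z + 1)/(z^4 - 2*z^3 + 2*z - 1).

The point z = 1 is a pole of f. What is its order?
3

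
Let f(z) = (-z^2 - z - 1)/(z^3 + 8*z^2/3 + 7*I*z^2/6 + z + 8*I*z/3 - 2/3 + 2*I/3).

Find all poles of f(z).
The singularities of f are the zeros of the denominator. Factoring,
  z^3 + 8*z^2/3 + 7*I*z^2/6 + z + 8*I*z/3 - 2/3 + 2*I/3 = (z + I/2)*(z + 2/3 + 2*I/3)*(z + 2)
so the candidates are z = -I/2, z = -2/3 - 2*I/3, z = -2.

Check the numerator P(z) = -z^2 - z - 1 at each one:
  P(-I/2) = -3/4 + I/2 ≠ 0, so z = -I/2 is a (simple) pole.
  P(-2/3 - 2*I/3) = -1/3 - 2*I/9 ≠ 0, so z = -2/3 - 2*I/3 is a (simple) pole.
  P(-2) = -3 ≠ 0, so z = -2 is a (simple) pole.

Poles of f: {-2, -2/3 - 2*I/3, -I/2}

Final answer: {-2, -2/3 - 2*I/3, -I/2}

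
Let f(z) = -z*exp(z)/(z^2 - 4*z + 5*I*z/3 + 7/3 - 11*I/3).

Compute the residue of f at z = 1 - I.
Write f(z) = P(z)/Q(z) with P(z) = -z*exp(z) and Q(z) = z^2 - 4*z + 5*I*z/3 + 7/3 - 11*I/3.
The denominator factors as Q(z) = (z - 3 + 2*I/3)*(z - 1 + I), so z = 1 - I is a simple zero of Q and P is analytic there; z = 1 - I is therefore a simple pole and
  Res(f, z₀) = P(z₀)/Q'(z₀).

Q'(z) = 2*z - 4 + 5*I/3, so Q'(1 - I) = -2 - I/3.
P(1 - I) = (-1 + I)*exp(1 - I).

Res(f, 1 - I) = ((-1 + I)*exp(1 - I))/(-2 - I/3) = (15/37 - 21*I/37)*exp(1 - I)

Final answer: (15/37 - 21*I/37)*exp(1 - I)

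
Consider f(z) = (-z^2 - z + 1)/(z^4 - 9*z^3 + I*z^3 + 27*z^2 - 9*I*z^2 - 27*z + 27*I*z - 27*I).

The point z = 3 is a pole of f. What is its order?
Factor the denominator:
  z^4 - 9*z^3 + I*z^3 + 27*z^2 - 9*I*z^2 - 27*z + 27*I*z - 27*I = (z - 3)^3*(z + I)

The numerator P(z) = -z^2 - z + 1 has P(3) = -11 ≠ 0, so no factor of (z - 3) cancels.
Near z = 3 we can therefore write f(z) = g(z)/(z - 3)^3 with g analytic at 3 and g(3) ≠ 0 (g is the numerator divided by the remaining denominator factors).

Hence z = 3 is a pole of order 3.

Final answer: 3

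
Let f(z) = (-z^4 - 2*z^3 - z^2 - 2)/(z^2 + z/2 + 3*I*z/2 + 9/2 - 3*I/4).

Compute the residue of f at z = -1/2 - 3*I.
Write f(z) = P(z)/Q(z) with P(z) = -z^4 - 2*z^3 - z^2 - 2 and Q(z) = z^2 + z/2 + 3*I*z/2 + 9/2 - 3*I/4.
The denominator factors as Q(z) = (z + 1/2 + 3*I)*(z - 3*I/2), so z = -1/2 - 3*I is a simple zero of Q and P is analytic there; z = -1/2 - 3*I is therefore a simple pole and
  Res(f, z₀) = P(z₀)/Q'(z₀).

Q'(z) = 2*z + 1/2 + 3*I/2, so Q'(-1/2 - 3*I) = -1/2 - 9*I/2.
P(-1/2 - 3*I) = -1401/16.

Res(f, -1/2 - 3*I) = (-1401/16)/(-1/2 - 9*I/2) = 1401/656 - 12609*I/656

Final answer: 1401/656 - 12609*I/656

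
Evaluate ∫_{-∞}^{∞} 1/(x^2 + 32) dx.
sqrt(2)*pi/8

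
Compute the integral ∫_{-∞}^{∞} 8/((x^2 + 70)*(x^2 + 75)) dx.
Let f(z) = 8/((z^2 + 70)*(z^2 + 75)). The denominator has no real zeros and deg Q - deg P = 4 ≥ 2, so the integral of f over the upper semicircle |z| = R tends to 0 as R → ∞. Closing the contour in the upper half-plane,
  ∫_{-∞}^{∞} f(x) dx = 2πi · Σ Res(f, z_k)  over the poles with Im z_k > 0.

Zeros of the denominator: z^2 + 70 = 0 gives z = ±sqrt(70)*I; z^2 + 75 = 0 gives z = ±5*sqrt(3)*I.
Upper half-plane: z = 5*sqrt(3)*I, z = sqrt(70)*I (simple).

Each pole is a simple zero of Q(z) = z^4 + 145*z^2 + 5250, so Res(f, z₀) = P(z₀)/Q'(z₀) with P(z) = 8, Q'(z) = 4*z^3 + 290*z:
  Res(f, 5*sqrt(3)*I) = (8)/(-50*sqrt(3)*I) = 4*sqrt(3)*I/75
  Res(f, sqrt(70)*I) = (8)/(10*sqrt(70)*I) = -2*sqrt(70)*I/175

Sum of residues: 2*I*(-3*sqrt(70) + 14*sqrt(3))/525
∫_{-∞}^{∞} f(x) dx = 2πi · (2*I*(-3*sqrt(70) + 14*sqrt(3))/525) = 4*pi*(-14*sqrt(3) + 3*sqrt(70))/525

Final answer: 4*pi*(-14*sqrt(3) + 3*sqrt(70))/525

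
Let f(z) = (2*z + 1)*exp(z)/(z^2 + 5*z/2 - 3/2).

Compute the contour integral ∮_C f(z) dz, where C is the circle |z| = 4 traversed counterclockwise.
By the residue theorem, ∮_C f(z) dz = 2πi · (sum of the residues of f at the poles inside |z| = 4).

The denominator factors as (z - 1/2)*(z + 3), so the singularities of f are simple poles at z = 1/2, z = -3.
  |1/2|² = 1/4 < 16 = 4², so this pole is inside the contour.
  |-3|² = 9 < 16 = 4², so this pole is inside the contour.

With P(z) = (2*z + 1)*exp(z) and Q(z) = z^2 + 5*z/2 - 3/2, each pole is simple, so Res(f, z₀) = P(z₀)/Q'(z₀) with Q'(z) = 2*z + 5/2.
  Res(f, 1/2) = P(1/2)/Q'(1/2) = (2*exp(1/2))/(7/2) = 4*exp(1/2)/7
  Res(f, -3) = P(-3)/Q'(-3) = (-5*exp(-3))/(-7/2) = 10*exp(-3)/7

Sum of residues inside C: 10*exp(-3)/7 + 4*exp(1/2)/7
∮_C f(z) dz = 2πi · (10*exp(-3)/7 + 4*exp(1/2)/7) = 20*I*pi*exp(-3)/7 + 8*I*pi*exp(1/2)/7

Final answer: 20*I*pi*exp(-3)/7 + 8*I*pi*exp(1/2)/7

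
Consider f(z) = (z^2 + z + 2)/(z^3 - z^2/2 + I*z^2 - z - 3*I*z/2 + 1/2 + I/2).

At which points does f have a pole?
{-1 - I, 1/2, 1}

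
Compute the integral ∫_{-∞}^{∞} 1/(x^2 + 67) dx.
Let f(z) = 1/(z^2 + 67). The denominator has no real zeros and deg Q - deg P = 2 ≥ 2, so the integral of f over the upper semicircle |z| = R tends to 0 as R → ∞. Closing the contour in the upper half-plane,
  ∫_{-∞}^{∞} f(x) dx = 2πi · Σ Res(f, z_k)  over the poles with Im z_k > 0.

Zeros of the denominator: z^2 + 67 = 0 gives z = ±sqrt(67)*I.
Upper half-plane: z = sqrt(67)*I (simple).

Each pole is a simple zero of Q(z) = z^2 + 67, so Res(f, z₀) = P(z₀)/Q'(z₀) with P(z) = 1, Q'(z) = 2*z:
  Res(f, sqrt(67)*I) = (1)/(2*sqrt(67)*I) = -sqrt(67)*I/134

∫_{-∞}^{∞} f(x) dx = 2πi · (-sqrt(67)*I/134) = sqrt(67)*pi/67

Final answer: sqrt(67)*pi/67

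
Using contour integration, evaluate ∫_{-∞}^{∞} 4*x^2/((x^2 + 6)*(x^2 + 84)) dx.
Let f(z) = 4*z^2/((z^2 + 6)*(z^2 + 84)). The denominator has no real zeros and deg Q - deg P = 2 ≥ 2, so the integral of f over the upper semicircle |z| = R tends to 0 as R → ∞. Closing the contour in the upper half-plane,
  ∫_{-∞}^{∞} f(x) dx = 2πi · Σ Res(f, z_k)  over the poles with Im z_k > 0.

Zeros of the denominator: z^2 + 6 = 0 gives z = ±sqrt(6)*I; z^2 + 84 = 0 gives z = ±2*sqrt(21)*I.
Upper half-plane: z = 2*sqrt(21)*I, z = sqrt(6)*I (simple).

Each pole is a simple zero of Q(z) = z^4 + 90*z^2 + 504, so Res(f, z₀) = P(z₀)/Q'(z₀) with P(z) = 4*z^2, Q'(z) = 4*z^3 + 180*z:
  Res(f, 2*sqrt(21)*I) = (-336)/(-312*sqrt(21)*I) = -2*sqrt(21)*I/39
  Res(f, sqrt(6)*I) = (-24)/(156*sqrt(6)*I) = sqrt(6)*I/39

Sum of residues: I*(-2*sqrt(21) + sqrt(6))/39
∫_{-∞}^{∞} f(x) dx = 2πi · (I*(-2*sqrt(21) + sqrt(6))/39) = 2*pi*(-sqrt(6) + 2*sqrt(21))/39

Final answer: 2*pi*(-sqrt(6) + 2*sqrt(21))/39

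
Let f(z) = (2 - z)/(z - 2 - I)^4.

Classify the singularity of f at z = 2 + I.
Write f(z) = g(z)/(z - 2 - I)^4 with g(z) = 2 - z.
g is entire and g(2 + I) = -I ≠ 0, so no factor of (z - 2 - I) cancels: the Laurent expansion of f about z = 2 + I starts at the power -4, i.e. lim_{z→z₀} (z - z₀)^4 f(z) = -I is finite and nonzero.
So z = 2 + I is a pole of order 4.

Final answer: pole of order 4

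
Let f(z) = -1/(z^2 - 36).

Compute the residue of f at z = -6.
1/12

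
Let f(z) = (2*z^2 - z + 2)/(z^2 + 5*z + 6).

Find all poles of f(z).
The singularities of f are the zeros of the denominator. Factoring,
  z^2 + 5*z + 6 = (z + 2)*(z + 3)
so the candidates are z = -2, z = -3.

Check the numerator P(z) = 2*z^2 - z + 2 at each one:
  P(-2) = 12 ≠ 0, so z = -2 is a (simple) pole.
  P(-3) = 23 ≠ 0, so z = -3 is a (simple) pole.

Poles of f: {-3, -2}

Final answer: {-3, -2}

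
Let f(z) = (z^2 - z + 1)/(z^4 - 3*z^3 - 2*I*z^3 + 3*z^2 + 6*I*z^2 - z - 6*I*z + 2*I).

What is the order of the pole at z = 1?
3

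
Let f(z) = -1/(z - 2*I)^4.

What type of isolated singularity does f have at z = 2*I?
pole of order 4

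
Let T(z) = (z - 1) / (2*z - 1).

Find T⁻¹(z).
Set w = T(z) = (z - 1) / (2*z - 1) and solve for z:
  w*(2*z - 1) = z - 1
  -w + z*(2*w - 1) + 1 = 0
  z*(2*w - 1) = w - 1
  z = (1 - w)/(1 - 2*w)
Renaming the variable, T⁻¹(z) = (-z + 1)/(-2*z + 1) = (z - 1)/(2*z - 1).
(Check: ad - bc = 1 ≠ 0, so T is invertible.)

Final answer: (z - 1)/(2*z - 1)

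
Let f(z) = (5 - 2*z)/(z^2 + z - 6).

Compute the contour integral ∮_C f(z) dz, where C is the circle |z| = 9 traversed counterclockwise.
-4*I*pi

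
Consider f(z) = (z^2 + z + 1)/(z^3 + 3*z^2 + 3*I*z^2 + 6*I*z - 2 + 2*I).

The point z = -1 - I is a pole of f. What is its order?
Factor the denominator:
  z^3 + 3*z^2 + 3*I*z^2 + 6*I*z - 2 + 2*I = (z + 1 + I)^3

The numerator P(z) = z^2 + z + 1 has P(-1 - I) = I ≠ 0, so no factor of (z + 1 + I) cancels.
Near z = -1 - I we can therefore write f(z) = g(z)/(z + 1 + I)^3 with g analytic at -1 - I and g(-1 - I) ≠ 0 (g is just the numerator).

Hence z = -1 - I is a pole of order 3.

Final answer: 3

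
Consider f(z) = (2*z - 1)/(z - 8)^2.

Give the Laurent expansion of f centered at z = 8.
Put w = z - (8), i.e. z = w + 8. The denominator is w^2, so it suffices to rewrite the numerator in powers of w.

P(z) = 2*z - 1
P(w + 8) = 15 + 2*w

Dividing each term by w^2:
  f = 15/w^2 + 2/w

Substituting back w = z - 8:
  f(z) = 15/(z - 8)^2 + 2/(z - 8)

The series is finite because the numerator is a polynomial; the negative powers form the principal part, and the coefficient of 1/(z - 8) gives Res(f, 8) = 2.

Final answer: 15/(z - 8)^2 + 2/(z - 8)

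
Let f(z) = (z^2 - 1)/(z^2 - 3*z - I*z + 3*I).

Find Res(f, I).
3/5 + I/5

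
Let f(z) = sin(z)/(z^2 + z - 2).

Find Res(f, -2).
Write f(z) = P(z)/Q(z) with P(z) = sin(z) and Q(z) = z^2 + z - 2.
The denominator factors as Q(z) = (z + 2)*(z - 1), so z = -2 is a simple zero of Q and P is analytic there; z = -2 is therefore a simple pole and
  Res(f, z₀) = P(z₀)/Q'(z₀).

Q'(z) = 2*z + 1, so Q'(-2) = -3.
P(-2) = -sin(2).

Res(f, -2) = (-sin(2))/(-3) = sin(2)/3

Final answer: sin(2)/3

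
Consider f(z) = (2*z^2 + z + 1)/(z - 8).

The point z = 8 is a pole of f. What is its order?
1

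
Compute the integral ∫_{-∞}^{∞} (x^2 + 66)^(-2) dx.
Let f(z) = (z^2 + 66)^(-2). The denominator has no real zeros and deg Q - deg P = 4 ≥ 2, so the integral of f over the upper semicircle |z| = R tends to 0 as R → ∞. Closing the contour in the upper half-plane,
  ∫_{-∞}^{∞} f(x) dx = 2πi · Σ Res(f, z_k)  over the poles with Im z_k > 0.

Zeros of the denominator: z^2 + 66 = 0 gives z = ±sqrt(66)*I.
Upper half-plane: z = sqrt(66)*I (a pole of order 2).

Write f(z) = g(z)/(z - sqrt(66)*I)^2 with g(z) = (z + sqrt(66)*I)^(-2). For a double pole, Res(f, z₀) = g'(z₀):
  g'(z) = -2/(z + sqrt(66)*I)^3
  Res(f, sqrt(66)*I) = g'(sqrt(66)*I) = -sqrt(66)*I/17424

∫_{-∞}^{∞} f(x) dx = 2πi · (-sqrt(66)*I/17424) = sqrt(66)*pi/8712

Final answer: sqrt(66)*pi/8712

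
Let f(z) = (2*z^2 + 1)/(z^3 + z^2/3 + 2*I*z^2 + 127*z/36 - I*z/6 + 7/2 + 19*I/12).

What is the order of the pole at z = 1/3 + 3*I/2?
1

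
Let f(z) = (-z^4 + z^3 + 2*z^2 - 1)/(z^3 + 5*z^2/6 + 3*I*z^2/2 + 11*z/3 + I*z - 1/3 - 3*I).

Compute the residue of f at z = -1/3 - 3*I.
947891/155178 - 70419*I/17242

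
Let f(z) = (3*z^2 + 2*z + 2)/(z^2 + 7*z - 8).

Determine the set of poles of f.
The singularities of f are the zeros of the denominator. Factoring,
  z^2 + 7*z - 8 = (z + 8)*(z - 1)
so the candidates are z = -8, z = 1.

Check the numerator P(z) = 3*z^2 + 2*z + 2 at each one:
  P(-8) = 178 ≠ 0, so z = -8 is a (simple) pole.
  P(1) = 7 ≠ 0, so z = 1 is a (simple) pole.

Poles of f: {-8, 1}

Final answer: {-8, 1}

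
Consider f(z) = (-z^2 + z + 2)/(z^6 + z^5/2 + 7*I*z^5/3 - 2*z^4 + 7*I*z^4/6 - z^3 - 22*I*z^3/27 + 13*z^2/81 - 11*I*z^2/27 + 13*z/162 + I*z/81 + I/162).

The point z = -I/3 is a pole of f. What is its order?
Factor the denominator:
  z^6 + z^5/2 + 7*I*z^5/3 - 2*z^4 + 7*I*z^4/6 - z^3 - 22*I*z^3/27 + 13*z^2/81 - 11*I*z^2/27 + 13*z/162 + I*z/81 + I/162 = (z + I/3)^4*(z + I)*(z + 1/2)

The numerator P(z) = -z^2 + z + 2 has P(-I/3) = 19/9 - I/3 ≠ 0, so no factor of (z + I/3) cancels.
Near z = -I/3 we can therefore write f(z) = g(z)/(z + I/3)^4 with g analytic at -I/3 and g(-I/3) ≠ 0 (g is the numerator divided by the remaining denominator factors).

Hence z = -I/3 is a pole of order 4.

Final answer: 4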